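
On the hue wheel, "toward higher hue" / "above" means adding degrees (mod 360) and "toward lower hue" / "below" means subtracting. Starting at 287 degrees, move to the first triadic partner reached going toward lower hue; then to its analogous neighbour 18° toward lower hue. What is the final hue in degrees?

149°

triadic ↓ −120°: 287 − 120 = 167°
analog 18° ↓ −18°: 167 − 18 = 149°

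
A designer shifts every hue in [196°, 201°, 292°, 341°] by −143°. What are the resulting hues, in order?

196 − 143 = 53°
201 − 143 = 58°
292 − 143 = 149°
341 − 143 = 198°

53°, 58°, 149°, 198°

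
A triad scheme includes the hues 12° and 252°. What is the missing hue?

A triad places three hues 120° apart.
The full set through 12° is {12°, 132°, 252°}.
Given {12°, 252°}, the missing hue is 132°.

132°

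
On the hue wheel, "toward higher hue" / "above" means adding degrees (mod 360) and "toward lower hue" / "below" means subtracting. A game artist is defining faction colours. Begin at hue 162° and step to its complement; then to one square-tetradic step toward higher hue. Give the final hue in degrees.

162 + 180 = 342°   (complement)
342 + 90 = 432 → 432 − 360 = 72°   (square ↑)

72°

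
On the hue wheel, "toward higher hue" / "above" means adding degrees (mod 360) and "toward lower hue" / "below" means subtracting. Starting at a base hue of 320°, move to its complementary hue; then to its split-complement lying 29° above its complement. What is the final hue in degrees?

complement +180°: 320 + 180 = 500 → 500 − 360 = 140°
split-comp 29° ↑ +209°: 140 + 209 = 349°

349°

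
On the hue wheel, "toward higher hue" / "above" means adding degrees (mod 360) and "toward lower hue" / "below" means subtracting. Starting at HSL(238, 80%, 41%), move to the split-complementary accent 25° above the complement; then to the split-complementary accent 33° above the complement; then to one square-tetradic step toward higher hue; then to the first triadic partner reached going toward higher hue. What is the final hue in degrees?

146°

split-comp 25° ↑ +205°: 238 + 205 = 443 → 443 − 360 = 83°
split-comp 33° ↑ +213°: 83 + 213 = 296°
square ↑ +90°: 296 + 90 = 386 → 386 − 360 = 26°
triadic ↑ +120°: 26 + 120 = 146°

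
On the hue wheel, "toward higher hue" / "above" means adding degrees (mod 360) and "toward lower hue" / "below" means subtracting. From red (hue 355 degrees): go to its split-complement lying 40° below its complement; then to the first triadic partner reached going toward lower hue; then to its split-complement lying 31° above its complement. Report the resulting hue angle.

355 + 140 = 495 → 495 − 360 = 135°   (split-comp 40° ↓)
135 − 120 = 15°   (triadic ↓)
15 + 211 = 226°   (split-comp 31° ↑)

226°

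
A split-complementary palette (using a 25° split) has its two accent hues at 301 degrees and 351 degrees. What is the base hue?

146°

The accents sit 25° either side of the complement, so the complement is their short-arc midpoint on the wheel.
Short-arc midpoint of 301° and 351°: 326°.
Base is 180° from the complement: 326 − 180 = 146°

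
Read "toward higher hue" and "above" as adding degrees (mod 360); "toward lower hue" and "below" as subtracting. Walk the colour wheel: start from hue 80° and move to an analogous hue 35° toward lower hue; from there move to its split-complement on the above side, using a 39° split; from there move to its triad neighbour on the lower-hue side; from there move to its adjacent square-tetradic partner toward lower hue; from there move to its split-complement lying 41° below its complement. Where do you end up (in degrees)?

80 − 35 = 45°   (analog 35° ↓)
45 + 219 = 264°   (split-comp 39° ↑)
264 − 120 = 144°   (triadic ↓)
144 − 90 = 54°   (square ↓)
54 + 139 = 193°   (split-comp 41° ↓)

193°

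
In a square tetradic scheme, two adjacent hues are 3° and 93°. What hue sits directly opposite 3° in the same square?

A square tetradic scheme places four hues 90° apart; opposite corners are 180° apart.
3 + 180 = 183°

183°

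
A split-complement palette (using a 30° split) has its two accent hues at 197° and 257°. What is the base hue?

The accents sit 30° either side of the complement, so the complement is their short-arc midpoint on the wheel.
Short-arc midpoint of 197° and 257°: 227°.
Base is 180° from the complement: 227 − 180 = 47°

47°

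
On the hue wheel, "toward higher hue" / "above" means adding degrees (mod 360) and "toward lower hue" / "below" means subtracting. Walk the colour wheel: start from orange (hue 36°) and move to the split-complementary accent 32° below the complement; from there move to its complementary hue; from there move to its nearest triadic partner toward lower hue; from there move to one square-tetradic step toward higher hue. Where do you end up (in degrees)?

36 + 148 = 184°   (split-comp 32° ↓)
184 + 180 = 364 → 364 − 360 = 4°   (complement)
4 − 120 = -116 → -116 + 360 = 244°   (triadic ↓)
244 + 90 = 334°   (square ↑)

334°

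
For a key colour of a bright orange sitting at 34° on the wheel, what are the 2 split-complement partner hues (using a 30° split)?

184° and 244°

Split-complementary hues sit 30° either side of the complement.
Complement of 34°: 34 + 180 = 214°
214 − 30 = 184°
214 + 30 = 244°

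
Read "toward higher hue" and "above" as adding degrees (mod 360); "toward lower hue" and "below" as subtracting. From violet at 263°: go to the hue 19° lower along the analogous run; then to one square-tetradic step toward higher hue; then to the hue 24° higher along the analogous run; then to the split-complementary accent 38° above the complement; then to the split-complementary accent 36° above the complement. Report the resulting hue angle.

72°

−19° (analog 19° ↓): 263 − 19 = 244°
+90° (square ↑): 244 + 90 = 334°
+24° (analog 24° ↑): 334 + 24 = 358°
+218° (split-comp 38° ↑): 358 + 218 = 576 → 576 − 360 = 216°
+216° (split-comp 36° ↑): 216 + 216 = 432 → 432 − 360 = 72°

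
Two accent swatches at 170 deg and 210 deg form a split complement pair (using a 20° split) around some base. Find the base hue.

The accents sit 20° either side of the complement, so the complement is their short-arc midpoint on the wheel.
Short-arc midpoint of 170° and 210°: 190°.
Base is 180° from the complement: 190 − 180 = 10°

10°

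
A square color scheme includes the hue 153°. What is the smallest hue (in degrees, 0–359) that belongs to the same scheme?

A square tetradic scheme places four hues every 90°.
The full set through 153° is {63°, 153°, 243°, 333°}.

63°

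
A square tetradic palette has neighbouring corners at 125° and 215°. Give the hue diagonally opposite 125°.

305°

A square tetradic scheme places four hues 90° apart; opposite corners are 180° apart.
125 + 180 = 305°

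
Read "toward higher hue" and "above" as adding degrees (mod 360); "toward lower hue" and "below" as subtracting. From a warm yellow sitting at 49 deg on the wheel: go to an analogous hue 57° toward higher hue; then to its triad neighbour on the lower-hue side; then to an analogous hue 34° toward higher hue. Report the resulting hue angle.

+57° (analog 57° ↑): 49 + 57 = 106°
−120° (triadic ↓): 106 − 120 = -14 → -14 + 360 = 346°
+34° (analog 34° ↑): 346 + 34 = 380 → 380 − 360 = 20°

20°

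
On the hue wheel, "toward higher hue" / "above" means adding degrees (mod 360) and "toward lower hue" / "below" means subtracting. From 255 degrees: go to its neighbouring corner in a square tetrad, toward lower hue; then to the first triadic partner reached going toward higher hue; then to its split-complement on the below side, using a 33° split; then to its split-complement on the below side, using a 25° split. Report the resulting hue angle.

227°

square ↓ −90°: 255 − 90 = 165°
triadic ↑ +120°: 165 + 120 = 285°
split-comp 33° ↓ +147°: 285 + 147 = 432 → 432 − 360 = 72°
split-comp 25° ↓ +155°: 72 + 155 = 227°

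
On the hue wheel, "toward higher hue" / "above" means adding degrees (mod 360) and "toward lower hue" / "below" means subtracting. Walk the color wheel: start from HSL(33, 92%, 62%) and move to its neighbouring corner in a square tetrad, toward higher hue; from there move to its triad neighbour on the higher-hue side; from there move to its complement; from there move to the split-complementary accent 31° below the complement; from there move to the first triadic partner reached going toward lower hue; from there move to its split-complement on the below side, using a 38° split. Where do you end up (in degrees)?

234°

square ↑ +90°: 33 + 90 = 123°
triadic ↑ +120°: 123 + 120 = 243°
complement +180°: 243 + 180 = 423 → 423 − 360 = 63°
split-comp 31° ↓ +149°: 63 + 149 = 212°
triadic ↓ −120°: 212 − 120 = 92°
split-comp 38° ↓ +142°: 92 + 142 = 234°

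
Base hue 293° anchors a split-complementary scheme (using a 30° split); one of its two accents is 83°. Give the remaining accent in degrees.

Split-complementary hues sit 30° either side of the complement.
Complement of the base 293°: 293 + 180 = 473 → 473 − 360 = 113°
The given accent 83° is 30° one side of 113°; the other accent sits 30° the other side: 113 + 30 = 143°

143°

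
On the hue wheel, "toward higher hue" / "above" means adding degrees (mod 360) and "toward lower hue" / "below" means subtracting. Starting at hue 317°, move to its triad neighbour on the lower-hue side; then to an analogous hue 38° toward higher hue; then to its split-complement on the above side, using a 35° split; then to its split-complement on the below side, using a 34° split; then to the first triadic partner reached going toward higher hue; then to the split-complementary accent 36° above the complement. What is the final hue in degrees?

212°

317 − 120 = 197°   (triadic ↓)
197 + 38 = 235°   (analog 38° ↑)
235 + 215 = 450 → 450 − 360 = 90°   (split-comp 35° ↑)
90 + 146 = 236°   (split-comp 34° ↓)
236 + 120 = 356°   (triadic ↑)
356 + 216 = 572 → 572 − 360 = 212°   (split-comp 36° ↑)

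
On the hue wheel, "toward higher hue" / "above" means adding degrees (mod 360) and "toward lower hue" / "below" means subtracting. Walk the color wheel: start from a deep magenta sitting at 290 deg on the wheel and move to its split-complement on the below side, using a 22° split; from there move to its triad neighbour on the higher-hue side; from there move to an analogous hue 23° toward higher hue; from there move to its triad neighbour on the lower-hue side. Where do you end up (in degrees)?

290 + 158 = 448 → 448 − 360 = 88°   (split-comp 22° ↓)
88 + 120 = 208°   (triadic ↑)
208 + 23 = 231°   (analog 23° ↑)
231 − 120 = 111°   (triadic ↓)

111°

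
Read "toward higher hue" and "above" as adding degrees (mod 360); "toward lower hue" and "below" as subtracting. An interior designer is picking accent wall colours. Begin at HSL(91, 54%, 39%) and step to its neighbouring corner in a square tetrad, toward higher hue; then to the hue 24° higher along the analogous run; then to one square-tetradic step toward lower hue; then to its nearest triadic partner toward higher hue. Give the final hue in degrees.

91 + 90 = 181°   (square ↑)
181 + 24 = 205°   (analog 24° ↑)
205 − 90 = 115°   (square ↓)
115 + 120 = 235°   (triadic ↑)

235°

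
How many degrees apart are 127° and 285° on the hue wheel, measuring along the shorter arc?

|127 − 285| = 158.
158 ≤ 180, so the shorter arc is 158°.

158°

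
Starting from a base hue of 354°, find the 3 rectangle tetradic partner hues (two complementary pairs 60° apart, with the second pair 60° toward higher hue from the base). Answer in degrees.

54°, 174° and 234°

A rectangular tetradic uses two complementary pairs 60° apart: offsets 0°, 60°, 180°, 240°.
354 + 60 = 414 → 414 − 360 = 54°
354 + 180 = 534 → 534 − 360 = 174°
354 + 240 = 594 → 594 − 360 = 234°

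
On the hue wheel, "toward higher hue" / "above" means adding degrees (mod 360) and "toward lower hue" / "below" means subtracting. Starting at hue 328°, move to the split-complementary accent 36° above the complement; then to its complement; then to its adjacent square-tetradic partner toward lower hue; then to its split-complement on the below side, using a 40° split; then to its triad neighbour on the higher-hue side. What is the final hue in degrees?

174°

328 + 216 = 544 → 544 − 360 = 184°   (split-comp 36° ↑)
184 + 180 = 364 → 364 − 360 = 4°   (complement)
4 − 90 = -86 → -86 + 360 = 274°   (square ↓)
274 + 140 = 414 → 414 − 360 = 54°   (split-comp 40° ↓)
54 + 120 = 174°   (triadic ↑)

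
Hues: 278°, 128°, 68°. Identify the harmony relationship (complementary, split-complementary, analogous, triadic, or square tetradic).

Sort the hues: 68°, 128°, 278°.
Successive gaps around the wheel: 60°, 150°, 150°.
Two 150° gaps and one 60° gap — a base hue opposite a pair of accents 30° either side of its complement — is the split-complementary pattern.

split-complementary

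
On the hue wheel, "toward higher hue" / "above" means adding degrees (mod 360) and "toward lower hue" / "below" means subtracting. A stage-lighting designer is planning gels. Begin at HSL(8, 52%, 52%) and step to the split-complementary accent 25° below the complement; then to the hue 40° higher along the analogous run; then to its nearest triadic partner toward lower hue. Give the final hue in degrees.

split-comp 25° ↓ +155°: 8 + 155 = 163°
analog 40° ↑ +40°: 163 + 40 = 203°
triadic ↓ −120°: 203 − 120 = 83°

83°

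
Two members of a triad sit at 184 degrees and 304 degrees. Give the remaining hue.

A triad spaces three hues 120° apart.
The full set is {64°, 184°, 304°}.

64°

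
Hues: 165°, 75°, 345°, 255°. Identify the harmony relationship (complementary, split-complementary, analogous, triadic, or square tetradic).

square tetradic

Sort the hues: 75°, 165°, 255°, 345°.
Successive gaps around the wheel: 90°, 90°, 90°, 90°.
Four hues every 90° form a square tetradic scheme.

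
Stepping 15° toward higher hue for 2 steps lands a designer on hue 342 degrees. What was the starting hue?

312°

2 steps of 15° (toward higher hue) give a net shift of +30°.
Start = end − shift: 342 − 30 = 312°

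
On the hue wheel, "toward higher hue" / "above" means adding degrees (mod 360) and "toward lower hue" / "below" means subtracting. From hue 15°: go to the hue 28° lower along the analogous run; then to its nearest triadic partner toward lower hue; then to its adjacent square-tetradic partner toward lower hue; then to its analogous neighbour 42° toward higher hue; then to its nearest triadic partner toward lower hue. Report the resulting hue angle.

15 − 28 = -13 → -13 + 360 = 347°   (analog 28° ↓)
347 − 120 = 227°   (triadic ↓)
227 − 90 = 137°   (square ↓)
137 + 42 = 179°   (analog 42° ↑)
179 − 120 = 59°   (triadic ↓)

59°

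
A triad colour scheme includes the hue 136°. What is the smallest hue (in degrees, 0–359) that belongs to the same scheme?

A triad places three hues 120° apart.
The full set through 136° is {16°, 136°, 256°}.

16°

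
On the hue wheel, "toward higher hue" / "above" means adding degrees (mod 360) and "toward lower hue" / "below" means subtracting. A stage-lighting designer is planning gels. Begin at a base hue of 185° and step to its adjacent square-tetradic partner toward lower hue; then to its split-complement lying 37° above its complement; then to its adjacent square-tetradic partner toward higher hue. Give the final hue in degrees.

185 − 90 = 95°   (square ↓)
95 + 217 = 312°   (split-comp 37° ↑)
312 + 90 = 402 → 402 − 360 = 42°   (square ↑)

42°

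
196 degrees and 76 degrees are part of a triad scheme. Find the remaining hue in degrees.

A triad places three hues 120° apart.
The full set through 76° is {76°, 196°, 316°}.
Given {76°, 196°}, the missing hue is 316°.

316°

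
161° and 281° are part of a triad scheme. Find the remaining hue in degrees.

41°

A triad places three hues 120° apart.
The full set through 161° is {41°, 161°, 281°}.
Given {161°, 281°}, the missing hue is 41°.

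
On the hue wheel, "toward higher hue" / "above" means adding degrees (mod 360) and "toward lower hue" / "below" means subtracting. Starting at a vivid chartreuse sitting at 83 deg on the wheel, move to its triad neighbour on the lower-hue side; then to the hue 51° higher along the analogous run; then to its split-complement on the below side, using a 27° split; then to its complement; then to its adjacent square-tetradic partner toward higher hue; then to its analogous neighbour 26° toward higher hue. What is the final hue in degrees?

triadic ↓ −120°: 83 − 120 = -37 → -37 + 360 = 323°
analog 51° ↑ +51°: 323 + 51 = 374 → 374 − 360 = 14°
split-comp 27° ↓ +153°: 14 + 153 = 167°
complement +180°: 167 + 180 = 347°
square ↑ +90°: 347 + 90 = 437 → 437 − 360 = 77°
analog 26° ↑ +26°: 77 + 26 = 103°

103°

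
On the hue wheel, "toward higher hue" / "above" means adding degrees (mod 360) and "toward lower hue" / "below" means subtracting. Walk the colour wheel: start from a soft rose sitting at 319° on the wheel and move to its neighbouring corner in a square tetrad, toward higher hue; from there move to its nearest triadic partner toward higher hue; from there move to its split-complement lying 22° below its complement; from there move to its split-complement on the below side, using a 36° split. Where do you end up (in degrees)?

+90° (square ↑): 319 + 90 = 409 → 409 − 360 = 49°
+120° (triadic ↑): 49 + 120 = 169°
+158° (split-comp 22° ↓): 169 + 158 = 327°
+144° (split-comp 36° ↓): 327 + 144 = 471 → 471 − 360 = 111°

111°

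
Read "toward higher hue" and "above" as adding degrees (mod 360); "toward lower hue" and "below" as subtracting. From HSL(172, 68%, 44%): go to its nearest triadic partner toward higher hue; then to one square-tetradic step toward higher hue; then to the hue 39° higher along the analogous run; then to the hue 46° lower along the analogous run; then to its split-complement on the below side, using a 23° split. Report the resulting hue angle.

+120° (triadic ↑): 172 + 120 = 292°
+90° (square ↑): 292 + 90 = 382 → 382 − 360 = 22°
+39° (analog 39° ↑): 22 + 39 = 61°
−46° (analog 46° ↓): 61 − 46 = 15°
+157° (split-comp 23° ↓): 15 + 157 = 172°

172°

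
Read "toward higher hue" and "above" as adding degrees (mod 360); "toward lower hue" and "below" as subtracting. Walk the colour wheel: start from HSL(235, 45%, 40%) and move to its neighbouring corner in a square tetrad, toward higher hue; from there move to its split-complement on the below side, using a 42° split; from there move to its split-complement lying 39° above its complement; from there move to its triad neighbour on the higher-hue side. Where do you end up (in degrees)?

82°

235 + 90 = 325°   (square ↑)
325 + 138 = 463 → 463 − 360 = 103°   (split-comp 42° ↓)
103 + 219 = 322°   (split-comp 39° ↑)
322 + 120 = 442 → 442 − 360 = 82°   (triadic ↑)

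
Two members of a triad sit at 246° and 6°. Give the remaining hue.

A triad spaces three hues 120° apart.
The full set is {6°, 126°, 246°}.

126°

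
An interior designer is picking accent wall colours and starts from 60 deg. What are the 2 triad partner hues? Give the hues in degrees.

180° and 300°

A triad places three hues 120° apart.
60 + 120 = 180°
60 + 240 = 300°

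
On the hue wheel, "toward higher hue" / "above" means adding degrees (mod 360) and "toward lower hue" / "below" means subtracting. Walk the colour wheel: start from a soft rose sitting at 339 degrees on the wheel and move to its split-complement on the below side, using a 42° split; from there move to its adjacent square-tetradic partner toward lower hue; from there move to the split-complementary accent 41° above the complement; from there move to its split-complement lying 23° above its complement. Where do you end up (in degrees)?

91°

+138° (split-comp 42° ↓): 339 + 138 = 477 → 477 − 360 = 117°
−90° (square ↓): 117 − 90 = 27°
+221° (split-comp 41° ↑): 27 + 221 = 248°
+203° (split-comp 23° ↑): 248 + 203 = 451 → 451 − 360 = 91°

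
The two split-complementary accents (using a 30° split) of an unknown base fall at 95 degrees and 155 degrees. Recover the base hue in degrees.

305°

The accents sit 30° either side of the complement, so the complement is their short-arc midpoint on the wheel.
Short-arc midpoint of 95° and 155°: 125°.
Base is 180° from the complement: 125 − 180 = -55 → -55 + 360 = 305°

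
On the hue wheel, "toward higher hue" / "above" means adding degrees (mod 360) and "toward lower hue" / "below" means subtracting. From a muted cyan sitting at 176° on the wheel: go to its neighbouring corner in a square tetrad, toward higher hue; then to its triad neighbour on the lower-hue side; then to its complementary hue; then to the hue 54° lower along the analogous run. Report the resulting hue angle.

272°

square ↑ +90°: 176 + 90 = 266°
triadic ↓ −120°: 266 − 120 = 146°
complement +180°: 146 + 180 = 326°
analog 54° ↓ −54°: 326 − 54 = 272°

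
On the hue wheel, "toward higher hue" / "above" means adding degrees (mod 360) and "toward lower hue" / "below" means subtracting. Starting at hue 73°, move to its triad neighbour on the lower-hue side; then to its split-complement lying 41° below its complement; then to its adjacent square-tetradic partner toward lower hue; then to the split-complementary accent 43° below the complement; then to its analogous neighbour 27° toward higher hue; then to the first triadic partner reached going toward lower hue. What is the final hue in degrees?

73 − 120 = -47 → -47 + 360 = 313°   (triadic ↓)
313 + 139 = 452 → 452 − 360 = 92°   (split-comp 41° ↓)
92 − 90 = 2°   (square ↓)
2 + 137 = 139°   (split-comp 43° ↓)
139 + 27 = 166°   (analog 27° ↑)
166 − 120 = 46°   (triadic ↓)

46°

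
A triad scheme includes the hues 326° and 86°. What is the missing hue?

A triad places three hues 120° apart.
The full set through 86° is {86°, 206°, 326°}.
Given {86°, 326°}, the missing hue is 206°.

206°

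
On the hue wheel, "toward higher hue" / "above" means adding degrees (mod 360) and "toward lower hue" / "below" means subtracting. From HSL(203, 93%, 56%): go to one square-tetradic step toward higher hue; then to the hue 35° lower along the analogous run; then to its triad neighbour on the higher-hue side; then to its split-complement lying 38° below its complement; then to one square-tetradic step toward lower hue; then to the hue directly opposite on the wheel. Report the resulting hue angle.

250°

203 + 90 = 293°   (square ↑)
293 − 35 = 258°   (analog 35° ↓)
258 + 120 = 378 → 378 − 360 = 18°   (triadic ↑)
18 + 142 = 160°   (split-comp 38° ↓)
160 − 90 = 70°   (square ↓)
70 + 180 = 250°   (complement)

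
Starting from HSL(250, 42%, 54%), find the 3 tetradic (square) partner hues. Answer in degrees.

A square tetradic scheme places four hues every 90°.
250 + 90 = 340°
250 + 180 = 430 → 430 − 360 = 70°
250 + 270 = 520 → 520 − 360 = 160°

340°, 70°, and 160°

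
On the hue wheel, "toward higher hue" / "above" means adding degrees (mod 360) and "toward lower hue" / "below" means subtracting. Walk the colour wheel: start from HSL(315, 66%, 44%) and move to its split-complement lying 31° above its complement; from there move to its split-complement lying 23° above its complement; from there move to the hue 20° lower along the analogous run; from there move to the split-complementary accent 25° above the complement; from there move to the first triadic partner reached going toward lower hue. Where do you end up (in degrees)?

315 + 211 = 526 → 526 − 360 = 166°   (split-comp 31° ↑)
166 + 203 = 369 → 369 − 360 = 9°   (split-comp 23° ↑)
9 − 20 = -11 → -11 + 360 = 349°   (analog 20° ↓)
349 + 205 = 554 → 554 − 360 = 194°   (split-comp 25° ↑)
194 − 120 = 74°   (triadic ↓)

74°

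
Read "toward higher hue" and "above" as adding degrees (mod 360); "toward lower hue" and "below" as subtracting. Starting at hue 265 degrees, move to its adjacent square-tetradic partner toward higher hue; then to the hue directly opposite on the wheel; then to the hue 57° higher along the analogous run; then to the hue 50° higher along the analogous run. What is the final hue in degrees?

282°

square ↑ +90°: 265 + 90 = 355°
complement +180°: 355 + 180 = 535 → 535 − 360 = 175°
analog 57° ↑ +57°: 175 + 57 = 232°
analog 50° ↑ +50°: 232 + 50 = 282°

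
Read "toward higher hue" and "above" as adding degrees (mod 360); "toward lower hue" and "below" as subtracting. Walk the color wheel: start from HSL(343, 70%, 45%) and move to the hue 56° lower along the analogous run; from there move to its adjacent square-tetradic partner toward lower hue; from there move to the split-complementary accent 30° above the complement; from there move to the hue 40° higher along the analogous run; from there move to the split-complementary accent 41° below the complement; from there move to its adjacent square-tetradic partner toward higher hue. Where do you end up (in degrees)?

316°

analog 56° ↓ −56°: 343 − 56 = 287°
square ↓ −90°: 287 − 90 = 197°
split-comp 30° ↑ +210°: 197 + 210 = 407 → 407 − 360 = 47°
analog 40° ↑ +40°: 47 + 40 = 87°
split-comp 41° ↓ +139°: 87 + 139 = 226°
square ↑ +90°: 226 + 90 = 316°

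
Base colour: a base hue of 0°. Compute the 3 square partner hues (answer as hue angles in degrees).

90°, 180° and 270°

A square tetradic scheme places four hues every 90°.
0 + 90 = 90°
0 + 180 = 180°
0 + 270 = 270°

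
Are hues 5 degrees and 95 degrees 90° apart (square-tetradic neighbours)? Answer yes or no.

Angular distance: |5 − 95| = 90 = 90°.
90° apart (square-tetradic neighbours) requires 90°.

yes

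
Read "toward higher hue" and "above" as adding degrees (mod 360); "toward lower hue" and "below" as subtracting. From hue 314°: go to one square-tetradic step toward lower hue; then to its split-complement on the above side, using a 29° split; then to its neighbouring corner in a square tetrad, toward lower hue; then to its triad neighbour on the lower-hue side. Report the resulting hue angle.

314 − 90 = 224°   (square ↓)
224 + 209 = 433 → 433 − 360 = 73°   (split-comp 29° ↑)
73 − 90 = -17 → -17 + 360 = 343°   (square ↓)
343 − 120 = 223°   (triadic ↓)

223°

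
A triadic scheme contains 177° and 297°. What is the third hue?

57°

A triad spaces three hues 120° apart.
The full set is {57°, 177°, 297°}.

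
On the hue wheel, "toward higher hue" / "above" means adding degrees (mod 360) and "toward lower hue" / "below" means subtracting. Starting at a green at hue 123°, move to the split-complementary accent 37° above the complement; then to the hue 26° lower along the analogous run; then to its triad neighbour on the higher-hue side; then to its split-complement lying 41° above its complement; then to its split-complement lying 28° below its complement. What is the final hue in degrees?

87°

+217° (split-comp 37° ↑): 123 + 217 = 340°
−26° (analog 26° ↓): 340 − 26 = 314°
+120° (triadic ↑): 314 + 120 = 434 → 434 − 360 = 74°
+221° (split-comp 41° ↑): 74 + 221 = 295°
+152° (split-comp 28° ↓): 295 + 152 = 447 → 447 − 360 = 87°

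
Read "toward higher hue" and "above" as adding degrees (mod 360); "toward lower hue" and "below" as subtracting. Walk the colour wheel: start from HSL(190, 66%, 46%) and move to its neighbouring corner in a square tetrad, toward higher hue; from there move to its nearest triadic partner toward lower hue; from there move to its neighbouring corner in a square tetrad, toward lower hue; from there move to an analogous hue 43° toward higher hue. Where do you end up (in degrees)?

190 + 90 = 280°   (square ↑)
280 − 120 = 160°   (triadic ↓)
160 − 90 = 70°   (square ↓)
70 + 43 = 113°   (analog 43° ↑)

113°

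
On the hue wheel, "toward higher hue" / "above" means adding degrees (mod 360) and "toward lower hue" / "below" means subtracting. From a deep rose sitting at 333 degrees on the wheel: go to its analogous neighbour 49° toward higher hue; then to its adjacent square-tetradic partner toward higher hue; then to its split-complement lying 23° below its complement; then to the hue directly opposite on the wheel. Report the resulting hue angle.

89°

analog 49° ↑ +49°: 333 + 49 = 382 → 382 − 360 = 22°
square ↑ +90°: 22 + 90 = 112°
split-comp 23° ↓ +157°: 112 + 157 = 269°
complement +180°: 269 + 180 = 449 → 449 − 360 = 89°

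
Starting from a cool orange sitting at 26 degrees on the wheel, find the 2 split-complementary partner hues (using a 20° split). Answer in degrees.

186° and 226°

Split-complementary hues sit 20° either side of the complement.
Complement of 26 degrees: 26 + 180 = 206°
206 − 20 = 186°
206 + 20 = 226°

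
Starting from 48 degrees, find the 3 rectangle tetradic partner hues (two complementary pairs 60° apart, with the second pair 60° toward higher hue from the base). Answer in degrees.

A rectangular tetradic uses two complementary pairs 60° apart: offsets 0°, 60°, 180°, 240°.
48 + 60 = 108°
48 + 180 = 228°
48 + 240 = 288°

108°, 228°, 288°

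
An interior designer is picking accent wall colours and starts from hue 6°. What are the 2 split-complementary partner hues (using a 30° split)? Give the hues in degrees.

Split-complementary hues sit 30° either side of the complement.
Complement of 6°: 6 + 180 = 186°
186 − 30 = 156°
186 + 30 = 216°

156° and 216°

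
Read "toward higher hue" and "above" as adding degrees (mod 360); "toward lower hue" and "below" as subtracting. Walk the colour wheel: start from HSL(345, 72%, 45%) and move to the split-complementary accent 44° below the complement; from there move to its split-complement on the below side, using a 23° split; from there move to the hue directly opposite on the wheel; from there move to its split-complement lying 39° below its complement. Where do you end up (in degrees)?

+136° (split-comp 44° ↓): 345 + 136 = 481 → 481 − 360 = 121°
+157° (split-comp 23° ↓): 121 + 157 = 278°
+180° (complement): 278 + 180 = 458 → 458 − 360 = 98°
+141° (split-comp 39° ↓): 98 + 141 = 239°

239°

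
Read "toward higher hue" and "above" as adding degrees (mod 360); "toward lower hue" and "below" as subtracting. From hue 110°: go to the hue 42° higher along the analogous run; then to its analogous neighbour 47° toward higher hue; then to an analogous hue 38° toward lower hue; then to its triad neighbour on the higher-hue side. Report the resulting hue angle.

281°

+42° (analog 42° ↑): 110 + 42 = 152°
+47° (analog 47° ↑): 152 + 47 = 199°
−38° (analog 38° ↓): 199 − 38 = 161°
+120° (triadic ↑): 161 + 120 = 281°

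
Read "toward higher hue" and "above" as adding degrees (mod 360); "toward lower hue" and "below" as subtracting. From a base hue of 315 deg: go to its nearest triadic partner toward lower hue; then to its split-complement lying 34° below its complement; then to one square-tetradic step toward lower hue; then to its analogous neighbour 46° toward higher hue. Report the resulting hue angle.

315 − 120 = 195°   (triadic ↓)
195 + 146 = 341°   (split-comp 34° ↓)
341 − 90 = 251°   (square ↓)
251 + 46 = 297°   (analog 46° ↑)

297°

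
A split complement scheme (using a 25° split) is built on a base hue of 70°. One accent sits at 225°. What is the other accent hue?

275°

Split-complementary hues sit 25° either side of the complement.
Complement of the base 70°: 70 + 180 = 250°
The given accent 225° is 25° one side of 250°; the other accent sits 25° the other side: 250 + 25 = 275°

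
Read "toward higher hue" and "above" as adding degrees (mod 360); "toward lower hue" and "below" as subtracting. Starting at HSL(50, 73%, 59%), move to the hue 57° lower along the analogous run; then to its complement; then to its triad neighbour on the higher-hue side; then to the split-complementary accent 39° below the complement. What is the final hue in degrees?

−57° (analog 57° ↓): 50 − 57 = -7 → -7 + 360 = 353°
+180° (complement): 353 + 180 = 533 → 533 − 360 = 173°
+120° (triadic ↑): 173 + 120 = 293°
+141° (split-comp 39° ↓): 293 + 141 = 434 → 434 − 360 = 74°

74°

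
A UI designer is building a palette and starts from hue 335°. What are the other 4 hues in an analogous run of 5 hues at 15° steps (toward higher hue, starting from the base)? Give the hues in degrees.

350°, 5°, 20° and 35°

Analogous hues sit every 15° along the wheel.
335 + 15 = 350°
335 + 30 = 365 → 365 − 360 = 5°
335 + 45 = 380 → 380 − 360 = 20°
335 + 60 = 395 → 395 − 360 = 35°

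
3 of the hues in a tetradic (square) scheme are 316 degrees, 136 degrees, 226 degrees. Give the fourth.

46°

A square tetradic scheme places four hues every 90°.
The full set through 136° is {46°, 136°, 226°, 316°}.
Given {136°, 226°, 316°}, the missing hue is 46°.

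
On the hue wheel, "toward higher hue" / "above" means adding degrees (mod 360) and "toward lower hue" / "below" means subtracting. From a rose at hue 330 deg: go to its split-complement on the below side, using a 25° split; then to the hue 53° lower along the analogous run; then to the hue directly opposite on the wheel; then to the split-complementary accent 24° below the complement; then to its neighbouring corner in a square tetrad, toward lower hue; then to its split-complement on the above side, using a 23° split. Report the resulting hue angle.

split-comp 25° ↓ +155°: 330 + 155 = 485 → 485 − 360 = 125°
analog 53° ↓ −53°: 125 − 53 = 72°
complement +180°: 72 + 180 = 252°
split-comp 24° ↓ +156°: 252 + 156 = 408 → 408 − 360 = 48°
square ↓ −90°: 48 − 90 = -42 → -42 + 360 = 318°
split-comp 23° ↑ +203°: 318 + 203 = 521 → 521 − 360 = 161°

161°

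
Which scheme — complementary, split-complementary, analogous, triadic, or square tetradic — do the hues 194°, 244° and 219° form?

analogous

Sort the hues: 194°, 219°, 244°.
Successive gaps around the wheel: 25°, 25°, 310°.
A run of hues at equal small steps (25°) with one large closing gap is an analogous group.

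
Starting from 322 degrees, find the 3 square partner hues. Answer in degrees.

52°, 142°, and 232°

A square tetradic scheme places four hues every 90°.
322 + 90 = 412 → 412 − 360 = 52°
322 + 180 = 502 → 502 − 360 = 142°
322 + 270 = 592 → 592 − 360 = 232°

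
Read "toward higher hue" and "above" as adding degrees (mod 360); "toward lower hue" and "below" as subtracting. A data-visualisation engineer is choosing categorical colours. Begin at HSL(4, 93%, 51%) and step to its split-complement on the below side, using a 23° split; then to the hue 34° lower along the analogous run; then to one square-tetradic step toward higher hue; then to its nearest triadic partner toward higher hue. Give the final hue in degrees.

337°

4 + 157 = 161°   (split-comp 23° ↓)
161 − 34 = 127°   (analog 34° ↓)
127 + 90 = 217°   (square ↑)
217 + 120 = 337°   (triadic ↑)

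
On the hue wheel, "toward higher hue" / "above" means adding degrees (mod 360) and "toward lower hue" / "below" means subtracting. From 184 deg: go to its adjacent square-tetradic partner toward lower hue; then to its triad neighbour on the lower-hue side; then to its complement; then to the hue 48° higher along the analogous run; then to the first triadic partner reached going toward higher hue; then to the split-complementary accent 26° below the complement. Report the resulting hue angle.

184 − 90 = 94°   (square ↓)
94 − 120 = -26 → -26 + 360 = 334°   (triadic ↓)
334 + 180 = 514 → 514 − 360 = 154°   (complement)
154 + 48 = 202°   (analog 48° ↑)
202 + 120 = 322°   (triadic ↑)
322 + 154 = 476 → 476 − 360 = 116°   (split-comp 26° ↓)

116°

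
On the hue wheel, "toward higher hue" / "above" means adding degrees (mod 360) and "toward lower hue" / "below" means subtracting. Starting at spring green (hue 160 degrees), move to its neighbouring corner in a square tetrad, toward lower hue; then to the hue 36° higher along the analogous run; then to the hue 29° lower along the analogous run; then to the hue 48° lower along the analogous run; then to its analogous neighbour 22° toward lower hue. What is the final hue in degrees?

7°

160 − 90 = 70°   (square ↓)
70 + 36 = 106°   (analog 36° ↑)
106 − 29 = 77°   (analog 29° ↓)
77 − 48 = 29°   (analog 48° ↓)
29 − 22 = 7°   (analog 22° ↓)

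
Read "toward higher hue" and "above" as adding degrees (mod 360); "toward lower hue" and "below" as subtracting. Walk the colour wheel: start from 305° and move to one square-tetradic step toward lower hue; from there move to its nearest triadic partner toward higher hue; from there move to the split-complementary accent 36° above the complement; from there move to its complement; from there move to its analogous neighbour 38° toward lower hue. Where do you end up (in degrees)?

−90° (square ↓): 305 − 90 = 215°
+120° (triadic ↑): 215 + 120 = 335°
+216° (split-comp 36° ↑): 335 + 216 = 551 → 551 − 360 = 191°
+180° (complement): 191 + 180 = 371 → 371 − 360 = 11°
−38° (analog 38° ↓): 11 − 38 = -27 → -27 + 360 = 333°

333°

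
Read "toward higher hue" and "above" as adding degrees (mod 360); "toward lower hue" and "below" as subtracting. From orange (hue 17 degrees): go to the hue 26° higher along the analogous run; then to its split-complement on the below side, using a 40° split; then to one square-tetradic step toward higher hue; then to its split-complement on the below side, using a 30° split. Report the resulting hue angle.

analog 26° ↑ +26°: 17 + 26 = 43°
split-comp 40° ↓ +140°: 43 + 140 = 183°
square ↑ +90°: 183 + 90 = 273°
split-comp 30° ↓ +150°: 273 + 150 = 423 → 423 − 360 = 63°

63°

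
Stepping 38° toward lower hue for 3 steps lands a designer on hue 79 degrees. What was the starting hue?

3 steps of 38° (toward lower hue) give a net shift of −114°.
Start = end − shift: 79 + 114 = 193°

193°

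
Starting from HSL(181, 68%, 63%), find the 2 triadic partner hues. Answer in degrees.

301° and 61°

A triad places three hues 120° apart.
181 + 120 = 301°
181 + 240 = 421 → 421 − 360 = 61°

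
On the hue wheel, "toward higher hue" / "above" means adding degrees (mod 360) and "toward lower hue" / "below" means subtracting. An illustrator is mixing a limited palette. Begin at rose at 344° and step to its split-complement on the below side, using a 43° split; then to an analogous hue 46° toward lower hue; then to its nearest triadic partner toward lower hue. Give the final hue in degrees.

+137° (split-comp 43° ↓): 344 + 137 = 481 → 481 − 360 = 121°
−46° (analog 46° ↓): 121 − 46 = 75°
−120° (triadic ↓): 75 − 120 = -45 → -45 + 360 = 315°

315°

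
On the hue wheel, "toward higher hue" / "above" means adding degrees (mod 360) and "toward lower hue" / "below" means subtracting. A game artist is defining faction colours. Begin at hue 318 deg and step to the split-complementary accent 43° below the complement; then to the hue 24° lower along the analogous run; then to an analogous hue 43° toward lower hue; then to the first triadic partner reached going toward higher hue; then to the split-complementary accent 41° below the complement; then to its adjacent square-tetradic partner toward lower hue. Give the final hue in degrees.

197°

+137° (split-comp 43° ↓): 318 + 137 = 455 → 455 − 360 = 95°
−24° (analog 24° ↓): 95 − 24 = 71°
−43° (analog 43° ↓): 71 − 43 = 28°
+120° (triadic ↑): 28 + 120 = 148°
+139° (split-comp 41° ↓): 148 + 139 = 287°
−90° (square ↓): 287 − 90 = 197°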